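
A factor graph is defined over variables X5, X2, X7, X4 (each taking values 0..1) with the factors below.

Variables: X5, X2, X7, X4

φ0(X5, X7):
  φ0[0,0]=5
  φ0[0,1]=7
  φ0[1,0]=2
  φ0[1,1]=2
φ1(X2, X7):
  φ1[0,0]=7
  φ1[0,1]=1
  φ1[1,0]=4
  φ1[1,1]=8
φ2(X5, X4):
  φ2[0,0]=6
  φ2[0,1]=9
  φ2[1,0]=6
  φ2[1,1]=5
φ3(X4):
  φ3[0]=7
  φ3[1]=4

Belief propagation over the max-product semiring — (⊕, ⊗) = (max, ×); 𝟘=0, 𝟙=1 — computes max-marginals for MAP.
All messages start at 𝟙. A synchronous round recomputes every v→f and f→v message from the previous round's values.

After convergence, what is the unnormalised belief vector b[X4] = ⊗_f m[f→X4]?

b[X4] = [2352, 2016]

init: all messages = 𝟙 over 2 values
r1 m[φ0→X5] = [7, 2]
r1 m[φ0→X7] = [5, 7]
r1 m[φ1→X2] = [7, 8]
r1 m[φ1→X7] = [7, 8]
r1 m[φ2→X5] = [9, 6]
r1 m[φ2→X4] = [6, 9]
r1 m[φ3→X4] = [7, 4]
r1 m[X5→φ0] = [1, 1]
r1 m[X5→φ2] = [1, 1]
r1 m[X2→φ1] = [1, 1]
r1 m[X7→φ0] = [1, 1]
r1 m[X7→φ1] = [1, 1]
r1 m[X4→φ2] = [1, 1]
r1 m[X4→φ3] = [1, 1]
r2 m[φ0→X5] = [7, 2]
r2 m[φ0→X7] = [5, 7]
r2 m[φ1→X2] = [7, 8]
r2 m[φ1→X7] = [7, 8]
r2 m[φ2→X5] = [9, 6]
r2 m[φ2→X4] = [6, 9]
r2 m[φ3→X4] = [7, 4]
r2 m[X5→φ0] = [9, 6]
r2 m[X5→φ2] = [7, 2]
r2 m[X2→φ1] = [1, 1]
r2 m[X7→φ0] = [7, 8]
r2 m[X7→φ1] = [5, 7]
r2 m[X4→φ2] = [7, 4]
r2 m[X4→φ3] = [6, 9]
r3 m[φ0→X5] = [56, 16]
r3 m[φ0→X7] = [45, 63]
r3 m[φ1→X2] = [35, 56]
r3 m[φ1→X7] = [7, 8]
r3 m[φ2→X5] = [42, 42]
r3 m[φ2→X4] = [42, 63]
r3 m[φ3→X4] = [7, 4]
r3 m[X5→φ0] = [9, 6]
r3 m[X5→φ2] = [7, 2]
r3 m[X2→φ1] = [1, 1]
r3 m[X7→φ0] = [7, 8]
r3 m[X7→φ1] = [5, 7]
r3 m[X4→φ2] = [7, 4]
r3 m[X4→φ3] = [6, 9]
r4 m[φ0→X5] = [56, 16]
r4 m[φ0→X7] = [45, 63]
r4 m[φ1→X2] = [35, 56]
r4 m[φ1→X7] = [7, 8]
r4 m[φ2→X5] = [42, 42]
r4 m[φ2→X4] = [42, 63]
r4 m[φ3→X4] = [7, 4]
r4 m[X5→φ0] = [42, 42]
r4 m[X5→φ2] = [56, 16]
r4 m[X2→φ1] = [1, 1]
r4 m[X7→φ0] = [7, 8]
r4 m[X7→φ1] = [45, 63]
r4 m[X4→φ2] = [7, 4]
r4 m[X4→φ3] = [42, 63]
r5 m[φ0→X5] = [56, 16]
r5 m[φ0→X7] = [210, 294]
r5 m[φ1→X2] = [315, 504]
r5 m[φ1→X7] = [7, 8]
r5 m[φ2→X5] = [42, 42]
r5 m[φ2→X4] = [336, 504]
r5 m[φ3→X4] = [7, 4]
r5 m[X5→φ0] = [42, 42]
r5 m[X5→φ2] = [56, 16]
r5 m[X2→φ1] = [1, 1]
r5 m[X7→φ0] = [7, 8]
r5 m[X7→φ1] = [45, 63]
r5 m[X4→φ2] = [7, 4]
r5 m[X4→φ3] = [42, 63]
r6 m[φ0→X5] = [56, 16]
r6 m[φ0→X7] = [210, 294]
r6 m[φ1→X2] = [315, 504]
r6 m[φ1→X7] = [7, 8]
r6 m[φ2→X5] = [42, 42]
r6 m[φ2→X4] = [336, 504]
r6 m[φ3→X4] = [7, 4]
r6 m[X5→φ0] = [42, 42]
r6 m[X5→φ2] = [56, 16]
r6 m[X2→φ1] = [1, 1]
r6 m[X7→φ0] = [7, 8]
r6 m[X7→φ1] = [210, 294]
r6 m[X4→φ2] = [7, 4]
r6 m[X4→φ3] = [336, 504]
r7 m[φ0→X5] = [56, 16]
r7 m[φ0→X7] = [210, 294]
r7 m[φ1→X2] = [1470, 2352]
r7 m[φ1→X7] = [7, 8]
r7 m[φ2→X5] = [42, 42]
r7 m[φ2→X4] = [336, 504]
r7 m[φ3→X4] = [7, 4]
r7 m[X5→φ0] = [42, 42]
r7 m[X5→φ2] = [56, 16]
r7 m[X2→φ1] = [1, 1]
r7 m[X7→φ0] = [7, 8]
r7 m[X7→φ1] = [210, 294]
r7 m[X4→φ2] = [7, 4]
r7 m[X4→φ3] = [336, 504]
r8 m[φ0→X5] = [56, 16]
r8 m[φ0→X7] = [210, 294]
r8 m[φ1→X2] = [1470, 2352]
r8 m[φ1→X7] = [7, 8]
r8 m[φ2→X5] = [42, 42]
r8 m[φ2→X4] = [336, 504]
r8 m[φ3→X4] = [7, 4]
r8 m[X5→φ0] = [42, 42]
r8 m[X5→φ2] = [56, 16]
r8 m[X2→φ1] = [1, 1]
r8 m[X7→φ0] = [7, 8]
r8 m[X7→φ1] = [210, 294]
r8 m[X4→φ2] = [7, 4]
r8 m[X4→φ3] = [336, 504]
fixed point reached at round 8
b[X4] = ⊗ incoming = [2352, 2016]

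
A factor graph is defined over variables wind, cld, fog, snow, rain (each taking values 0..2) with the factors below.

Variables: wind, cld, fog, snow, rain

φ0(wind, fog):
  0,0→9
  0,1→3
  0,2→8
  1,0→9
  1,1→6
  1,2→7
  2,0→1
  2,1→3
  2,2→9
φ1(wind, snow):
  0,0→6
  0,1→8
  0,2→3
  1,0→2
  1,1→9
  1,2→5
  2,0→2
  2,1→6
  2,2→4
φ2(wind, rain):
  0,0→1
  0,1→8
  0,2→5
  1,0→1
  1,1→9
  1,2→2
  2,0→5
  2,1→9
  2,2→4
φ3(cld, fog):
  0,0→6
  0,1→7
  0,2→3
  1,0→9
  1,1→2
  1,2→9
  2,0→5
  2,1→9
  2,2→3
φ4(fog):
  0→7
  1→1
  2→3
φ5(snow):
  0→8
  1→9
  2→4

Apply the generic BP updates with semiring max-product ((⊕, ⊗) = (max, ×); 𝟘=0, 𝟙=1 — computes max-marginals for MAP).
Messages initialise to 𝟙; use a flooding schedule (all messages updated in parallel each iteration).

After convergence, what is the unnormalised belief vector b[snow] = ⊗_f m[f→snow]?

b[snow] = [217728, 413343, 102060]

init: all messages = 𝟙 over 3 values
r1 m[φ0→wind] = [9, 9, 9]
r1 m[φ0→fog] = [9, 6, 9]
r1 m[φ1→wind] = [8, 9, 6]
r1 m[φ1→snow] = [6, 9, 5]
r1 m[φ2→wind] = [8, 9, 9]
r1 m[φ2→rain] = [5, 9, 5]
r1 m[φ3→cld] = [7, 9, 9]
r1 m[φ3→fog] = [9, 9, 9]
r1 m[φ4→fog] = [7, 1, 3]
r1 m[φ5→snow] = [8, 9, 4]
r1 m[wind→φ0] = [1, 1, 1]
r1 m[wind→φ1] = [1, 1, 1]
r1 m[wind→φ2] = [1, 1, 1]
r1 m[cld→φ3] = [1, 1, 1]
r1 m[fog→φ0] = [1, 1, 1]
r1 m[fog→φ3] = [1, 1, 1]
r1 m[fog→φ4] = [1, 1, 1]
r1 m[snow→φ1] = [1, 1, 1]
r1 m[snow→φ5] = [1, 1, 1]
r1 m[rain→φ2] = [1, 1, 1]
r2 m[φ0→wind] = [9, 9, 9]
r2 m[φ0→fog] = [9, 6, 9]
r2 m[φ1→wind] = [8, 9, 6]
r2 m[φ1→snow] = [6, 9, 5]
r2 m[φ2→wind] = [8, 9, 9]
r2 m[φ2→rain] = [5, 9, 5]
r2 m[φ3→cld] = [7, 9, 9]
r2 m[φ3→fog] = [9, 9, 9]
r2 m[φ4→fog] = [7, 1, 3]
r2 m[φ5→snow] = [8, 9, 4]
r2 m[wind→φ0] = [64, 81, 54]
r2 m[wind→φ1] = [72, 81, 81]
r2 m[wind→φ2] = [72, 81, 54]
r2 m[cld→φ3] = [1, 1, 1]
r2 m[fog→φ0] = [63, 9, 27]
r2 m[fog→φ3] = [63, 6, 27]
r2 m[fog→φ4] = [81, 54, 81]
r2 m[snow→φ1] = [8, 9, 4]
r2 m[snow→φ5] = [6, 9, 5]
r2 m[rain→φ2] = [1, 1, 1]
r3 m[φ0→wind] = [567, 567, 243]
r3 m[φ0→fog] = [729, 486, 567]
r3 m[φ1→wind] = [72, 81, 54]
r3 m[φ1→snow] = [432, 729, 405]
r3 m[φ2→wind] = [8, 9, 9]
r3 m[φ2→rain] = [270, 729, 360]
r3 m[φ3→cld] = [378, 567, 315]
r3 m[φ3→fog] = [9, 9, 9]
r3 m[φ4→fog] = [7, 1, 3]
r3 m[φ5→snow] = [8, 9, 4]
r3 m[wind→φ0] = [64, 81, 54]
r3 m[wind→φ1] = [72, 81, 81]
r3 m[wind→φ2] = [72, 81, 54]
r3 m[cld→φ3] = [1, 1, 1]
r3 m[fog→φ0] = [63, 9, 27]
r3 m[fog→φ3] = [63, 6, 27]
r3 m[fog→φ4] = [81, 54, 81]
r3 m[snow→φ1] = [8, 9, 4]
r3 m[snow→φ5] = [6, 9, 5]
r3 m[rain→φ2] = [1, 1, 1]
r4 m[φ0→wind] = [567, 567, 243]
r4 m[φ0→fog] = [729, 486, 567]
r4 m[φ1→wind] = [72, 81, 54]
r4 m[φ1→snow] = [432, 729, 405]
r4 m[φ2→wind] = [8, 9, 9]
r4 m[φ2→rain] = [270, 729, 360]
r4 m[φ3→cld] = [378, 567, 315]
r4 m[φ3→fog] = [9, 9, 9]
r4 m[φ4→fog] = [7, 1, 3]
r4 m[φ5→snow] = [8, 9, 4]
r4 m[wind→φ0] = [576, 729, 486]
r4 m[wind→φ1] = [4536, 5103, 2187]
r4 m[wind→φ2] = [40824, 45927, 13122]
r4 m[cld→φ3] = [1, 1, 1]
r4 m[fog→φ0] = [63, 9, 27]
r4 m[fog→φ3] = [5103, 486, 1701]
r4 m[fog→φ4] = [6561, 4374, 5103]
r4 m[snow→φ1] = [8, 9, 4]
r4 m[snow→φ5] = [432, 729, 405]
r4 m[rain→φ2] = [1, 1, 1]
r5 m[φ0→wind] = [567, 567, 243]
r5 m[φ0→fog] = [6561, 4374, 5103]
r5 m[φ1→wind] = [72, 81, 54]
r5 m[φ1→snow] = [27216, 45927, 25515]
r5 m[φ2→wind] = [8, 9, 9]
r5 m[φ2→rain] = [65610, 413343, 204120]
r5 m[φ3→cld] = [30618, 45927, 25515]
r5 m[φ3→fog] = [9, 9, 9]
r5 m[φ4→fog] = [7, 1, 3]
r5 m[φ5→snow] = [8, 9, 4]
r5 m[wind→φ0] = [576, 729, 486]
r5 m[wind→φ1] = [4536, 5103, 2187]
r5 m[wind→φ2] = [40824, 45927, 13122]
r5 m[cld→φ3] = [1, 1, 1]
r5 m[fog→φ0] = [63, 9, 27]
r5 m[fog→φ3] = [5103, 486, 1701]
r5 m[fog→φ4] = [6561, 4374, 5103]
r5 m[snow→φ1] = [8, 9, 4]
r5 m[snow→φ5] = [432, 729, 405]
r5 m[rain→φ2] = [1, 1, 1]
r6 m[φ0→wind] = [567, 567, 243]
r6 m[φ0→fog] = [6561, 4374, 5103]
r6 m[φ1→wind] = [72, 81, 54]
r6 m[φ1→snow] = [27216, 45927, 25515]
r6 m[φ2→wind] = [8, 9, 9]
r6 m[φ2→rain] = [65610, 413343, 204120]
r6 m[φ3→cld] = [30618, 45927, 25515]
r6 m[φ3→fog] = [9, 9, 9]
r6 m[φ4→fog] = [7, 1, 3]
r6 m[φ5→snow] = [8, 9, 4]
r6 m[wind→φ0] = [576, 729, 486]
r6 m[wind→φ1] = [4536, 5103, 2187]
r6 m[wind→φ2] = [40824, 45927, 13122]
r6 m[cld→φ3] = [1, 1, 1]
r6 m[fog→φ0] = [63, 9, 27]
r6 m[fog→φ3] = [45927, 4374, 15309]
r6 m[fog→φ4] = [59049, 39366, 45927]
r6 m[snow→φ1] = [8, 9, 4]
r6 m[snow→φ5] = [27216, 45927, 25515]
r6 m[rain→φ2] = [1, 1, 1]
r7 m[φ0→wind] = [567, 567, 243]
r7 m[φ0→fog] = [6561, 4374, 5103]
r7 m[φ1→wind] = [72, 81, 54]
r7 m[φ1→snow] = [27216, 45927, 25515]
r7 m[φ2→wind] = [8, 9, 9]
r7 m[φ2→rain] = [65610, 413343, 204120]
r7 m[φ3→cld] = [275562, 413343, 229635]
r7 m[φ3→fog] = [9, 9, 9]
r7 m[φ4→fog] = [7, 1, 3]
r7 m[φ5→snow] = [8, 9, 4]
r7 m[wind→φ0] = [576, 729, 486]
r7 m[wind→φ1] = [4536, 5103, 2187]
r7 m[wind→φ2] = [40824, 45927, 13122]
r7 m[cld→φ3] = [1, 1, 1]
r7 m[fog→φ0] = [63, 9, 27]
r7 m[fog→φ3] = [45927, 4374, 15309]
r7 m[fog→φ4] = [59049, 39366, 45927]
r7 m[snow→φ1] = [8, 9, 4]
r7 m[snow→φ5] = [27216, 45927, 25515]
r7 m[rain→φ2] = [1, 1, 1]
r8 m[φ0→wind] = [567, 567, 243]
r8 m[φ0→fog] = [6561, 4374, 5103]
r8 m[φ1→wind] = [72, 81, 54]
r8 m[φ1→snow] = [27216, 45927, 25515]
r8 m[φ2→wind] = [8, 9, 9]
r8 m[φ2→rain] = [65610, 413343, 204120]
r8 m[φ3→cld] = [275562, 413343, 229635]
r8 m[φ3→fog] = [9, 9, 9]
r8 m[φ4→fog] = [7, 1, 3]
r8 m[φ5→snow] = [8, 9, 4]
r8 m[wind→φ0] = [576, 729, 486]
r8 m[wind→φ1] = [4536, 5103, 2187]
r8 m[wind→φ2] = [40824, 45927, 13122]
r8 m[cld→φ3] = [1, 1, 1]
r8 m[fog→φ0] = [63, 9, 27]
r8 m[fog→φ3] = [45927, 4374, 15309]
r8 m[fog→φ4] = [59049, 39366, 45927]
r8 m[snow→φ1] = [8, 9, 4]
r8 m[snow→φ5] = [27216, 45927, 25515]
r8 m[rain→φ2] = [1, 1, 1]
fixed point reached at round 8
b[snow] = ⊗ incoming = [217728, 413343, 102060]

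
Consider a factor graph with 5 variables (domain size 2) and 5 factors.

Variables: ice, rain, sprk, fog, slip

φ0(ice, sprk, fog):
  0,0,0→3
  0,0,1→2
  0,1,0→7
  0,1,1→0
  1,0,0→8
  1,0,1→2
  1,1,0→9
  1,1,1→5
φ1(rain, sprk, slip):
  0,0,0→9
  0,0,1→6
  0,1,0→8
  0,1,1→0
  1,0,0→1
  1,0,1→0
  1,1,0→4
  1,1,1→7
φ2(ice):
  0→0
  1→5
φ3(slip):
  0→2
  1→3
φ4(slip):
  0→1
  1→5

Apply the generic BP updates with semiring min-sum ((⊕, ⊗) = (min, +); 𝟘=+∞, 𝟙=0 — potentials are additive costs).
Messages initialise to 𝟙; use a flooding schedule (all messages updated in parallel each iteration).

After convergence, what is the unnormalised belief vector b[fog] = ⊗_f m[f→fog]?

b[fog] = [7, 6]

init: all messages = 𝟙 over 2 values
r1 m[φ0→ice] = [0, 2]
r1 m[φ0→sprk] = [2, 0]
r1 m[φ0→fog] = [3, 0]
r1 m[φ1→rain] = [0, 0]
r1 m[φ1→sprk] = [0, 0]
r1 m[φ1→slip] = [1, 0]
r1 m[φ2→ice] = [0, 5]
r1 m[φ3→slip] = [2, 3]
r1 m[φ4→slip] = [1, 5]
r1 m[ice→φ0] = [0, 0]
r1 m[ice→φ2] = [0, 0]
r1 m[rain→φ1] = [0, 0]
r1 m[sprk→φ0] = [0, 0]
r1 m[sprk→φ1] = [0, 0]
r1 m[fog→φ0] = [0, 0]
r1 m[slip→φ1] = [0, 0]
r1 m[slip→φ3] = [0, 0]
r1 m[slip→φ4] = [0, 0]
r2 m[φ0→ice] = [0, 2]
r2 m[φ0→sprk] = [2, 0]
r2 m[φ0→fog] = [3, 0]
r2 m[φ1→rain] = [0, 0]
r2 m[φ1→sprk] = [0, 0]
r2 m[φ1→slip] = [1, 0]
r2 m[φ2→ice] = [0, 5]
r2 m[φ3→slip] = [2, 3]
r2 m[φ4→slip] = [1, 5]
r2 m[ice→φ0] = [0, 5]
r2 m[ice→φ2] = [0, 2]
r2 m[rain→φ1] = [0, 0]
r2 m[sprk→φ0] = [0, 0]
r2 m[sprk→φ1] = [2, 0]
r2 m[fog→φ0] = [0, 0]
r2 m[slip→φ1] = [3, 8]
r2 m[slip→φ3] = [2, 5]
r2 m[slip→φ4] = [3, 3]
r3 m[φ0→ice] = [0, 2]
r3 m[φ0→sprk] = [2, 0]
r3 m[φ0→fog] = [3, 0]
r3 m[φ1→rain] = [8, 6]
r3 m[φ1→sprk] = [4, 7]
r3 m[φ1→slip] = [3, 0]
r3 m[φ2→ice] = [0, 5]
r3 m[φ3→slip] = [2, 3]
r3 m[φ4→slip] = [1, 5]
r3 m[ice→φ0] = [0, 5]
r3 m[ice→φ2] = [0, 2]
r3 m[rain→φ1] = [0, 0]
r3 m[sprk→φ0] = [0, 0]
r3 m[sprk→φ1] = [2, 0]
r3 m[fog→φ0] = [0, 0]
r3 m[slip→φ1] = [3, 8]
r3 m[slip→φ3] = [2, 5]
r3 m[slip→φ4] = [3, 3]
r4 m[φ0→ice] = [0, 2]
r4 m[φ0→sprk] = [2, 0]
r4 m[φ0→fog] = [3, 0]
r4 m[φ1→rain] = [8, 6]
r4 m[φ1→sprk] = [4, 7]
r4 m[φ1→slip] = [3, 0]
r4 m[φ2→ice] = [0, 5]
r4 m[φ3→slip] = [2, 3]
r4 m[φ4→slip] = [1, 5]
r4 m[ice→φ0] = [0, 5]
r4 m[ice→φ2] = [0, 2]
r4 m[rain→φ1] = [0, 0]
r4 m[sprk→φ0] = [4, 7]
r4 m[sprk→φ1] = [2, 0]
r4 m[fog→φ0] = [0, 0]
r4 m[slip→φ1] = [3, 8]
r4 m[slip→φ3] = [4, 5]
r4 m[slip→φ4] = [5, 3]
r5 m[φ0→ice] = [6, 6]
r5 m[φ0→sprk] = [2, 0]
r5 m[φ0→fog] = [7, 6]
r5 m[φ1→rain] = [8, 6]
r5 m[φ1→sprk] = [4, 7]
r5 m[φ1→slip] = [3, 0]
r5 m[φ2→ice] = [0, 5]
r5 m[φ3→slip] = [2, 3]
r5 m[φ4→slip] = [1, 5]
r5 m[ice→φ0] = [0, 5]
r5 m[ice→φ2] = [0, 2]
r5 m[rain→φ1] = [0, 0]
r5 m[sprk→φ0] = [4, 7]
r5 m[sprk→φ1] = [2, 0]
r5 m[fog→φ0] = [0, 0]
r5 m[slip→φ1] = [3, 8]
r5 m[slip→φ3] = [4, 5]
r5 m[slip→φ4] = [5, 3]
r6 m[φ0→ice] = [6, 6]
r6 m[φ0→sprk] = [2, 0]
r6 m[φ0→fog] = [7, 6]
r6 m[φ1→rain] = [8, 6]
r6 m[φ1→sprk] = [4, 7]
r6 m[φ1→slip] = [3, 0]
r6 m[φ2→ice] = [0, 5]
r6 m[φ3→slip] = [2, 3]
r6 m[φ4→slip] = [1, 5]
r6 m[ice→φ0] = [0, 5]
r6 m[ice→φ2] = [6, 6]
r6 m[rain→φ1] = [0, 0]
r6 m[sprk→φ0] = [4, 7]
r6 m[sprk→φ1] = [2, 0]
r6 m[fog→φ0] = [0, 0]
r6 m[slip→φ1] = [3, 8]
r6 m[slip→φ3] = [4, 5]
r6 m[slip→φ4] = [5, 3]
r7 m[φ0→ice] = [6, 6]
r7 m[φ0→sprk] = [2, 0]
r7 m[φ0→fog] = [7, 6]
r7 m[φ1→rain] = [8, 6]
r7 m[φ1→sprk] = [4, 7]
r7 m[φ1→slip] = [3, 0]
r7 m[φ2→ice] = [0, 5]
r7 m[φ3→slip] = [2, 3]
r7 m[φ4→slip] = [1, 5]
r7 m[ice→φ0] = [0, 5]
r7 m[ice→φ2] = [6, 6]
r7 m[rain→φ1] = [0, 0]
r7 m[sprk→φ0] = [4, 7]
r7 m[sprk→φ1] = [2, 0]
r7 m[fog→φ0] = [0, 0]
r7 m[slip→φ1] = [3, 8]
r7 m[slip→φ3] = [4, 5]
r7 m[slip→φ4] = [5, 3]
fixed point reached at round 7
b[fog] = ⊗ incoming = [7, 6]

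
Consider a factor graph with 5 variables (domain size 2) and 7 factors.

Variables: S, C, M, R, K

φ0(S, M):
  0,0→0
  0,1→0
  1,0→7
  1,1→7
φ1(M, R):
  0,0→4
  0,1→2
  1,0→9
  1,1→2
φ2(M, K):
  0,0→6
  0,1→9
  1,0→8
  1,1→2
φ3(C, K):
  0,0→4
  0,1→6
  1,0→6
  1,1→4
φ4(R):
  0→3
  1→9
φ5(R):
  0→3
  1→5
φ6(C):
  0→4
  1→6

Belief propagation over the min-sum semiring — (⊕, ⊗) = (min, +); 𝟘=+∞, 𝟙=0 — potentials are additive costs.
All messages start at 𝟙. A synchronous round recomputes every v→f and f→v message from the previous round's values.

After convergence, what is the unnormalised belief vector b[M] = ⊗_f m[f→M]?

b[M] = [24, 27]

init: all messages = 𝟙 over 2 values
r1 m[φ0→S] = [0, 7]
r1 m[φ0→M] = [0, 0]
r1 m[φ1→M] = [2, 2]
r1 m[φ1→R] = [4, 2]
r1 m[φ2→M] = [6, 2]
r1 m[φ2→K] = [6, 2]
r1 m[φ3→C] = [4, 4]
r1 m[φ3→K] = [4, 4]
r1 m[φ4→R] = [3, 9]
r1 m[φ5→R] = [3, 5]
r1 m[φ6→C] = [4, 6]
r1 m[S→φ0] = [0, 0]
r1 m[C→φ3] = [0, 0]
r1 m[C→φ6] = [0, 0]
r1 m[M→φ0] = [0, 0]
r1 m[M→φ1] = [0, 0]
r1 m[M→φ2] = [0, 0]
r1 m[R→φ1] = [0, 0]
r1 m[R→φ4] = [0, 0]
r1 m[R→φ5] = [0, 0]
r1 m[K→φ2] = [0, 0]
r1 m[K→φ3] = [0, 0]
r2 m[φ0→S] = [0, 7]
r2 m[φ0→M] = [0, 0]
r2 m[φ1→M] = [2, 2]
r2 m[φ1→R] = [4, 2]
r2 m[φ2→M] = [6, 2]
r2 m[φ2→K] = [6, 2]
r2 m[φ3→C] = [4, 4]
r2 m[φ3→K] = [4, 4]
r2 m[φ4→R] = [3, 9]
r2 m[φ5→R] = [3, 5]
r2 m[φ6→C] = [4, 6]
r2 m[S→φ0] = [0, 0]
r2 m[C→φ3] = [4, 6]
r2 m[C→φ6] = [4, 4]
r2 m[M→φ0] = [8, 4]
r2 m[M→φ1] = [6, 2]
r2 m[M→φ2] = [2, 2]
r2 m[R→φ1] = [6, 14]
r2 m[R→φ4] = [7, 7]
r2 m[R→φ5] = [7, 11]
r2 m[K→φ2] = [4, 4]
r2 m[K→φ3] = [6, 2]
r3 m[φ0→S] = [4, 11]
r3 m[φ0→M] = [0, 0]
r3 m[φ1→M] = [10, 15]
r3 m[φ1→R] = [10, 4]
r3 m[φ2→M] = [10, 6]
r3 m[φ2→K] = [8, 4]
r3 m[φ3→C] = [8, 6]
r3 m[φ3→K] = [8, 10]
r3 m[φ4→R] = [3, 9]
r3 m[φ5→R] = [3, 5]
r3 m[φ6→C] = [4, 6]
r3 m[S→φ0] = [0, 0]
r3 m[C→φ3] = [4, 6]
r3 m[C→φ6] = [4, 4]
r3 m[M→φ0] = [8, 4]
r3 m[M→φ1] = [6, 2]
r3 m[M→φ2] = [2, 2]
r3 m[R→φ1] = [6, 14]
r3 m[R→φ4] = [7, 7]
r3 m[R→φ5] = [7, 11]
r3 m[K→φ2] = [4, 4]
r3 m[K→φ3] = [6, 2]
r4 m[φ0→S] = [4, 11]
r4 m[φ0→M] = [0, 0]
r4 m[φ1→M] = [10, 15]
r4 m[φ1→R] = [10, 4]
r4 m[φ2→M] = [10, 6]
r4 m[φ2→K] = [8, 4]
r4 m[φ3→C] = [8, 6]
r4 m[φ3→K] = [8, 10]
r4 m[φ4→R] = [3, 9]
r4 m[φ5→R] = [3, 5]
r4 m[φ6→C] = [4, 6]
r4 m[S→φ0] = [0, 0]
r4 m[C→φ3] = [4, 6]
r4 m[C→φ6] = [8, 6]
r4 m[M→φ0] = [20, 21]
r4 m[M→φ1] = [10, 6]
r4 m[M→φ2] = [10, 15]
r4 m[R→φ1] = [6, 14]
r4 m[R→φ4] = [13, 9]
r4 m[R→φ5] = [13, 13]
r4 m[K→φ2] = [8, 10]
r4 m[K→φ3] = [8, 4]
r5 m[φ0→S] = [20, 27]
r5 m[φ0→M] = [0, 0]
r5 m[φ1→M] = [10, 15]
r5 m[φ1→R] = [14, 8]
r5 m[φ2→M] = [14, 12]
r5 m[φ2→K] = [16, 17]
r5 m[φ3→C] = [10, 8]
r5 m[φ3→K] = [8, 10]
r5 m[φ4→R] = [3, 9]
r5 m[φ5→R] = [3, 5]
r5 m[φ6→C] = [4, 6]
r5 m[S→φ0] = [0, 0]
r5 m[C→φ3] = [4, 6]
r5 m[C→φ6] = [8, 6]
r5 m[M→φ0] = [20, 21]
r5 m[M→φ1] = [10, 6]
r5 m[M→φ2] = [10, 15]
r5 m[R→φ1] = [6, 14]
r5 m[R→φ4] = [13, 9]
r5 m[R→φ5] = [13, 13]
r5 m[K→φ2] = [8, 10]
r5 m[K→φ3] = [8, 4]
r6 m[φ0→S] = [20, 27]
r6 m[φ0→M] = [0, 0]
r6 m[φ1→M] = [10, 15]
r6 m[φ1→R] = [14, 8]
r6 m[φ2→M] = [14, 12]
r6 m[φ2→K] = [16, 17]
r6 m[φ3→C] = [10, 8]
r6 m[φ3→K] = [8, 10]
r6 m[φ4→R] = [3, 9]
r6 m[φ5→R] = [3, 5]
r6 m[φ6→C] = [4, 6]
r6 m[S→φ0] = [0, 0]
r6 m[C→φ3] = [4, 6]
r6 m[C→φ6] = [10, 8]
r6 m[M→φ0] = [24, 27]
r6 m[M→φ1] = [14, 12]
r6 m[M→φ2] = [10, 15]
r6 m[R→φ1] = [6, 14]
r6 m[R→φ4] = [17, 13]
r6 m[R→φ5] = [17, 17]
r6 m[K→φ2] = [8, 10]
r6 m[K→φ3] = [16, 17]
r7 m[φ0→S] = [24, 31]
r7 m[φ0→M] = [0, 0]
r7 m[φ1→M] = [10, 15]
r7 m[φ1→R] = [18, 14]
r7 m[φ2→M] = [14, 12]
r7 m[φ2→K] = [16, 17]
r7 m[φ3→C] = [20, 21]
r7 m[φ3→K] = [8, 10]
r7 m[φ4→R] = [3, 9]
r7 m[φ5→R] = [3, 5]
r7 m[φ6→C] = [4, 6]
r7 m[S→φ0] = [0, 0]
r7 m[C→φ3] = [4, 6]
r7 m[C→φ6] = [10, 8]
r7 m[M→φ0] = [24, 27]
r7 m[M→φ1] = [14, 12]
r7 m[M→φ2] = [10, 15]
r7 m[R→φ1] = [6, 14]
r7 m[R→φ4] = [17, 13]
r7 m[R→φ5] = [17, 17]
r7 m[K→φ2] = [8, 10]
r7 m[K→φ3] = [16, 17]
r8 m[φ0→S] = [24, 31]
r8 m[φ0→M] = [0, 0]
r8 m[φ1→M] = [10, 15]
r8 m[φ1→R] = [18, 14]
r8 m[φ2→M] = [14, 12]
r8 m[φ2→K] = [16, 17]
r8 m[φ3→C] = [20, 21]
r8 m[φ3→K] = [8, 10]
r8 m[φ4→R] = [3, 9]
r8 m[φ5→R] = [3, 5]
r8 m[φ6→C] = [4, 6]
r8 m[S→φ0] = [0, 0]
r8 m[C→φ3] = [4, 6]
r8 m[C→φ6] = [20, 21]
r8 m[M→φ0] = [24, 27]
r8 m[M→φ1] = [14, 12]
r8 m[M→φ2] = [10, 15]
r8 m[R→φ1] = [6, 14]
r8 m[R→φ4] = [21, 19]
r8 m[R→φ5] = [21, 23]
r8 m[K→φ2] = [8, 10]
r8 m[K→φ3] = [16, 17]
r9 m[φ0→S] = [24, 31]
r9 m[φ0→M] = [0, 0]
r9 m[φ1→M] = [10, 15]
r9 m[φ1→R] = [18, 14]
r9 m[φ2→M] = [14, 12]
r9 m[φ2→K] = [16, 17]
r9 m[φ3→C] = [20, 21]
r9 m[φ3→K] = [8, 10]
r9 m[φ4→R] = [3, 9]
r9 m[φ5→R] = [3, 5]
r9 m[φ6→C] = [4, 6]
r9 m[S→φ0] = [0, 0]
r9 m[C→φ3] = [4, 6]
r9 m[C→φ6] = [20, 21]
r9 m[M→φ0] = [24, 27]
r9 m[M→φ1] = [14, 12]
r9 m[M→φ2] = [10, 15]
r9 m[R→φ1] = [6, 14]
r9 m[R→φ4] = [21, 19]
r9 m[R→φ5] = [21, 23]
r9 m[K→φ2] = [8, 10]
r9 m[K→φ3] = [16, 17]
fixed point reached at round 9
b[M] = ⊗ incoming = [24, 27]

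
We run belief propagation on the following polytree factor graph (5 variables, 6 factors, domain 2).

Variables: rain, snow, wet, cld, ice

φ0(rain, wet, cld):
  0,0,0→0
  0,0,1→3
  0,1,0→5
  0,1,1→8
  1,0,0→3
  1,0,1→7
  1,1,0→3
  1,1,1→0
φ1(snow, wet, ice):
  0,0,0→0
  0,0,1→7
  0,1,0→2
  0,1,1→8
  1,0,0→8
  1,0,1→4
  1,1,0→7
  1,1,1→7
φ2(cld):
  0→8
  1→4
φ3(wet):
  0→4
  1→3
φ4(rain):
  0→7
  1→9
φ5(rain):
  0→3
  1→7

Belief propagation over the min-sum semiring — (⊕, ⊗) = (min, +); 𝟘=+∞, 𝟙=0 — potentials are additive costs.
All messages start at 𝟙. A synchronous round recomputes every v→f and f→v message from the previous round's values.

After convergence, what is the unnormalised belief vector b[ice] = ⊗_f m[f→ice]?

b[ice] = [21, 25]

init: all messages = 𝟙 over 2 values
r1 m[φ0→rain] = [0, 0]
r1 m[φ0→wet] = [0, 0]
r1 m[φ0→cld] = [0, 0]
r1 m[φ1→snow] = [0, 4]
r1 m[φ1→wet] = [0, 2]
r1 m[φ1→ice] = [0, 4]
r1 m[φ2→cld] = [8, 4]
r1 m[φ3→wet] = [4, 3]
r1 m[φ4→rain] = [7, 9]
r1 m[φ5→rain] = [3, 7]
r1 m[rain→φ0] = [0, 0]
r1 m[rain→φ4] = [0, 0]
r1 m[rain→φ5] = [0, 0]
r1 m[snow→φ1] = [0, 0]
r1 m[wet→φ0] = [0, 0]
r1 m[wet→φ1] = [0, 0]
r1 m[wet→φ3] = [0, 0]
r1 m[cld→φ0] = [0, 0]
r1 m[cld→φ2] = [0, 0]
r1 m[ice→φ1] = [0, 0]
r2 m[φ0→rain] = [0, 0]
r2 m[φ0→wet] = [0, 0]
r2 m[φ0→cld] = [0, 0]
r2 m[φ1→snow] = [0, 4]
r2 m[φ1→wet] = [0, 2]
r2 m[φ1→ice] = [0, 4]
r2 m[φ2→cld] = [8, 4]
r2 m[φ3→wet] = [4, 3]
r2 m[φ4→rain] = [7, 9]
r2 m[φ5→rain] = [3, 7]
r2 m[rain→φ0] = [10, 16]
r2 m[rain→φ4] = [3, 7]
r2 m[rain→φ5] = [7, 9]
r2 m[snow→φ1] = [0, 0]
r2 m[wet→φ0] = [4, 5]
r2 m[wet→φ1] = [4, 3]
r2 m[wet→φ3] = [0, 2]
r2 m[cld→φ0] = [8, 4]
r2 m[cld→φ2] = [0, 0]
r2 m[ice→φ1] = [0, 0]
r3 m[φ0→rain] = [11, 9]
r3 m[φ0→wet] = [17, 20]
r3 m[φ0→cld] = [14, 17]
r3 m[φ1→snow] = [4, 8]
r3 m[φ1→wet] = [0, 2]
r3 m[φ1→ice] = [4, 8]
r3 m[φ2→cld] = [8, 4]
r3 m[φ3→wet] = [4, 3]
r3 m[φ4→rain] = [7, 9]
r3 m[φ5→rain] = [3, 7]
r3 m[rain→φ0] = [10, 16]
r3 m[rain→φ4] = [3, 7]
r3 m[rain→φ5] = [7, 9]
r3 m[snow→φ1] = [0, 0]
r3 m[wet→φ0] = [4, 5]
r3 m[wet→φ1] = [4, 3]
r3 m[wet→φ3] = [0, 2]
r3 m[cld→φ0] = [8, 4]
r3 m[cld→φ2] = [0, 0]
r3 m[ice→φ1] = [0, 0]
r4 m[φ0→rain] = [11, 9]
r4 m[φ0→wet] = [17, 20]
r4 m[φ0→cld] = [14, 17]
r4 m[φ1→snow] = [4, 8]
r4 m[φ1→wet] = [0, 2]
r4 m[φ1→ice] = [4, 8]
r4 m[φ2→cld] = [8, 4]
r4 m[φ3→wet] = [4, 3]
r4 m[φ4→rain] = [7, 9]
r4 m[φ5→rain] = [3, 7]
r4 m[rain→φ0] = [10, 16]
r4 m[rain→φ4] = [14, 16]
r4 m[rain→φ5] = [18, 18]
r4 m[snow→φ1] = [0, 0]
r4 m[wet→φ0] = [4, 5]
r4 m[wet→φ1] = [21, 23]
r4 m[wet→φ3] = [17, 22]
r4 m[cld→φ0] = [8, 4]
r4 m[cld→φ2] = [14, 17]
r4 m[ice→φ1] = [0, 0]
r5 m[φ0→rain] = [11, 9]
r5 m[φ0→wet] = [17, 20]
r5 m[φ0→cld] = [14, 17]
r5 m[φ1→snow] = [21, 25]
r5 m[φ1→wet] = [0, 2]
r5 m[φ1→ice] = [21, 25]
r5 m[φ2→cld] = [8, 4]
r5 m[φ3→wet] = [4, 3]
r5 m[φ4→rain] = [7, 9]
r5 m[φ5→rain] = [3, 7]
r5 m[rain→φ0] = [10, 16]
r5 m[rain→φ4] = [14, 16]
r5 m[rain→φ5] = [18, 18]
r5 m[snow→φ1] = [0, 0]
r5 m[wet→φ0] = [4, 5]
r5 m[wet→φ1] = [21, 23]
r5 m[wet→φ3] = [17, 22]
r5 m[cld→φ0] = [8, 4]
r5 m[cld→φ2] = [14, 17]
r5 m[ice→φ1] = [0, 0]
r6 m[φ0→rain] = [11, 9]
r6 m[φ0→wet] = [17, 20]
r6 m[φ0→cld] = [14, 17]
r6 m[φ1→snow] = [21, 25]
r6 m[φ1→wet] = [0, 2]
r6 m[φ1→ice] = [21, 25]
r6 m[φ2→cld] = [8, 4]
r6 m[φ3→wet] = [4, 3]
r6 m[φ4→rain] = [7, 9]
r6 m[φ5→rain] = [3, 7]
r6 m[rain→φ0] = [10, 16]
r6 m[rain→φ4] = [14, 16]
r6 m[rain→φ5] = [18, 18]
r6 m[snow→φ1] = [0, 0]
r6 m[wet→φ0] = [4, 5]
r6 m[wet→φ1] = [21, 23]
r6 m[wet→φ3] = [17, 22]
r6 m[cld→φ0] = [8, 4]
r6 m[cld→φ2] = [14, 17]
r6 m[ice→φ1] = [0, 0]
fixed point reached at round 6
b[ice] = ⊗ incoming = [21, 25]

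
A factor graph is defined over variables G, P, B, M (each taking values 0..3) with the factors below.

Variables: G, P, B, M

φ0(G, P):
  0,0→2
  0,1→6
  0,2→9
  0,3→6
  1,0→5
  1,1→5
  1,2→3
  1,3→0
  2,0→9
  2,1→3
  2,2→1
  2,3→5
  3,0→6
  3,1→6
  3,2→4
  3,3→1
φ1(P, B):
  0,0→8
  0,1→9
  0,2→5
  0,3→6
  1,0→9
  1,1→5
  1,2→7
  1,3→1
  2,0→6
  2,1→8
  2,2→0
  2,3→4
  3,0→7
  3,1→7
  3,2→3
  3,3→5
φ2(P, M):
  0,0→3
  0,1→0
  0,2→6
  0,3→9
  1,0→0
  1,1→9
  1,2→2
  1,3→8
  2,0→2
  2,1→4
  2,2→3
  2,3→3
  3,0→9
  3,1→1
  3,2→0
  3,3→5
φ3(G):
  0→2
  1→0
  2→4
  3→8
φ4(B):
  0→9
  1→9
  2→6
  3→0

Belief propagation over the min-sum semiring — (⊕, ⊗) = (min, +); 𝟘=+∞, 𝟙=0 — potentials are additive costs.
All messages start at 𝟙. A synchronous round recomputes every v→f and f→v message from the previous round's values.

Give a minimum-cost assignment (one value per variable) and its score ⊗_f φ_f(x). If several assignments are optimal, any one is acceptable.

init: all messages = 𝟙 over 4 values
r1 m[φ0→G] = [2, 0, 1, 1]
r1 m[φ0→P] = [2, 3, 1, 0]
r1 m[φ1→P] = [5, 1, 0, 3]
r1 m[φ1→B] = [6, 5, 0, 1]
r1 m[φ2→P] = [0, 0, 2, 0]
r1 m[φ2→M] = [0, 0, 0, 3]
r1 m[φ3→G] = [2, 0, 4, 8]
r1 m[φ4→B] = [9, 9, 6, 0]
r1 m[G→φ0] = [0, 0, 0, 0]
r1 m[G→φ3] = [0, 0, 0, 0]
r1 m[P→φ0] = [0, 0, 0, 0]
r1 m[P→φ1] = [0, 0, 0, 0]
r1 m[P→φ2] = [0, 0, 0, 0]
r1 m[B→φ1] = [0, 0, 0, 0]
r1 m[B→φ4] = [0, 0, 0, 0]
r1 m[M→φ2] = [0, 0, 0, 0]
r2 m[φ0→G] = [2, 0, 1, 1]
r2 m[φ0→P] = [2, 3, 1, 0]
r2 m[φ1→P] = [5, 1, 0, 3]
r2 m[φ1→B] = [6, 5, 0, 1]
r2 m[φ2→P] = [0, 0, 2, 0]
r2 m[φ2→M] = [0, 0, 0, 3]
r2 m[φ3→G] = [2, 0, 4, 8]
r2 m[φ4→B] = [9, 9, 6, 0]
r2 m[G→φ0] = [2, 0, 4, 8]
r2 m[G→φ3] = [2, 0, 1, 1]
r2 m[P→φ0] = [5, 1, 2, 3]
r2 m[P→φ1] = [2, 3, 3, 0]
r2 m[P→φ2] = [7, 4, 1, 3]
r2 m[B→φ1] = [9, 9, 6, 0]
r2 m[B→φ4] = [6, 5, 0, 1]
r2 m[M→φ2] = [0, 0, 0, 0]
r3 m[φ0→G] = [7, 3, 3, 4]
r3 m[φ0→P] = [4, 5, 3, 0]
r3 m[φ1→P] = [6, 1, 4, 5]
r3 m[φ1→B] = [7, 7, 3, 4]
r3 m[φ2→P] = [0, 0, 2, 0]
r3 m[φ2→M] = [3, 4, 3, 4]
r3 m[φ3→G] = [2, 0, 4, 8]
r3 m[φ4→B] = [9, 9, 6, 0]
r3 m[G→φ0] = [2, 0, 4, 8]
r3 m[G→φ3] = [2, 0, 1, 1]
r3 m[P→φ0] = [5, 1, 2, 3]
r3 m[P→φ1] = [2, 3, 3, 0]
r3 m[P→φ2] = [7, 4, 1, 3]
r3 m[B→φ1] = [9, 9, 6, 0]
r3 m[B→φ4] = [6, 5, 0, 1]
r3 m[M→φ2] = [0, 0, 0, 0]
r4 m[φ0→G] = [7, 3, 3, 4]
r4 m[φ0→P] = [4, 5, 3, 0]
r4 m[φ1→P] = [6, 1, 4, 5]
r4 m[φ1→B] = [7, 7, 3, 4]
r4 m[φ2→P] = [0, 0, 2, 0]
r4 m[φ2→M] = [3, 4, 3, 4]
r4 m[φ3→G] = [2, 0, 4, 8]
r4 m[φ4→B] = [9, 9, 6, 0]
r4 m[G→φ0] = [2, 0, 4, 8]
r4 m[G→φ3] = [7, 3, 3, 4]
r4 m[P→φ0] = [6, 1, 6, 5]
r4 m[P→φ1] = [4, 5, 5, 0]
r4 m[P→φ2] = [10, 6, 7, 5]
r4 m[B→φ1] = [9, 9, 6, 0]
r4 m[B→φ4] = [7, 7, 3, 4]
r4 m[M→φ2] = [0, 0, 0, 0]
r5 m[φ0→G] = [7, 5, 4, 6]
r5 m[φ0→P] = [4, 5, 3, 0]
r5 m[φ1→P] = [6, 1, 4, 5]
r5 m[φ1→B] = [7, 7, 3, 5]
r5 m[φ2→P] = [0, 0, 2, 0]
r5 m[φ2→M] = [6, 6, 5, 10]
r5 m[φ3→G] = [2, 0, 4, 8]
r5 m[φ4→B] = [9, 9, 6, 0]
r5 m[G→φ0] = [2, 0, 4, 8]
r5 m[G→φ3] = [7, 3, 3, 4]
r5 m[P→φ0] = [6, 1, 6, 5]
r5 m[P→φ1] = [4, 5, 5, 0]
r5 m[P→φ2] = [10, 6, 7, 5]
r5 m[B→φ1] = [9, 9, 6, 0]
r5 m[B→φ4] = [7, 7, 3, 4]
r5 m[M→φ2] = [0, 0, 0, 0]
r6 m[φ0→G] = [7, 5, 4, 6]
r6 m[φ0→P] = [4, 5, 3, 0]
r6 m[φ1→P] = [6, 1, 4, 5]
r6 m[φ1→B] = [7, 7, 3, 5]
r6 m[φ2→P] = [0, 0, 2, 0]
r6 m[φ2→M] = [6, 6, 5, 10]
r6 m[φ3→G] = [2, 0, 4, 8]
r6 m[φ4→B] = [9, 9, 6, 0]
r6 m[G→φ0] = [2, 0, 4, 8]
r6 m[G→φ3] = [7, 5, 4, 6]
r6 m[P→φ0] = [6, 1, 6, 5]
r6 m[P→φ1] = [4, 5, 5, 0]
r6 m[P→φ2] = [10, 6, 7, 5]
r6 m[B→φ1] = [9, 9, 6, 0]
r6 m[B→φ4] = [7, 7, 3, 5]
r6 m[M→φ2] = [0, 0, 0, 0]
r7 m[φ0→G] = [7, 5, 4, 6]
r7 m[φ0→P] = [4, 5, 3, 0]
r7 m[φ1→P] = [6, 1, 4, 5]
r7 m[φ1→B] = [7, 7, 3, 5]
r7 m[φ2→P] = [0, 0, 2, 0]
r7 m[φ2→M] = [6, 6, 5, 10]
r7 m[φ3→G] = [2, 0, 4, 8]
r7 m[φ4→B] = [9, 9, 6, 0]
r7 m[G→φ0] = [2, 0, 4, 8]
r7 m[G→φ3] = [7, 5, 4, 6]
r7 m[P→φ0] = [6, 1, 6, 5]
r7 m[P→φ1] = [4, 5, 5, 0]
r7 m[P→φ2] = [10, 6, 7, 5]
r7 m[B→φ1] = [9, 9, 6, 0]
r7 m[B→φ4] = [7, 7, 3, 5]
r7 m[M→φ2] = [0, 0, 0, 0]
fixed point reached at round 7
traceback from G: (G=1, P=3, B=3, M=2), score=5

assignment: (G=1, P=3, B=3, M=2); score = 5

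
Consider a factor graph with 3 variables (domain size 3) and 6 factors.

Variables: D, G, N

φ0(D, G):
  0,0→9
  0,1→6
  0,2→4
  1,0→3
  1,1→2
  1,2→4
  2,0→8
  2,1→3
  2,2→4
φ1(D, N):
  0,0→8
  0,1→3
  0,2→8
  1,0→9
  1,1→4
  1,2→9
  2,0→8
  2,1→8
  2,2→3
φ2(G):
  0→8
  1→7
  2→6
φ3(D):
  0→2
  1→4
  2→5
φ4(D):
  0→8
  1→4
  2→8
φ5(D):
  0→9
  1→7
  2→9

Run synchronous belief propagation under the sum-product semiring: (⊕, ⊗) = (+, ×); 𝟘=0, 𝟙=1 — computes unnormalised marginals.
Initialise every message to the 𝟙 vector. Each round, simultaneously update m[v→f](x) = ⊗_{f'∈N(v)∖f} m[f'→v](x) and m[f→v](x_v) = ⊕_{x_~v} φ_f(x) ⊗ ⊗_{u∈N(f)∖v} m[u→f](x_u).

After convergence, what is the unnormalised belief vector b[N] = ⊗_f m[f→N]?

init: all messages = 𝟙 over 3 values
r1 m[φ0→D] = [19, 9, 15]
r1 m[φ0→G] = [20, 11, 12]
r1 m[φ1→D] = [19, 22, 19]
r1 m[φ1→N] = [25, 15, 20]
r1 m[φ2→G] = [8, 7, 6]
r1 m[φ3→D] = [2, 4, 5]
r1 m[φ4→D] = [8, 4, 8]
r1 m[φ5→D] = [9, 7, 9]
r1 m[D→φ0] = [1, 1, 1]
r1 m[D→φ1] = [1, 1, 1]
r1 m[D→φ3] = [1, 1, 1]
r1 m[D→φ4] = [1, 1, 1]
r1 m[D→φ5] = [1, 1, 1]
r1 m[G→φ0] = [1, 1, 1]
r1 m[G→φ2] = [1, 1, 1]
r1 m[N→φ1] = [1, 1, 1]
r2 m[φ0→D] = [19, 9, 15]
r2 m[φ0→G] = [20, 11, 12]
r2 m[φ1→D] = [19, 22, 19]
r2 m[φ1→N] = [25, 15, 20]
r2 m[φ2→G] = [8, 7, 6]
r2 m[φ3→D] = [2, 4, 5]
r2 m[φ4→D] = [8, 4, 8]
r2 m[φ5→D] = [9, 7, 9]
r2 m[D→φ0] = [2736, 2464, 6840]
r2 m[D→φ1] = [2736, 1008, 5400]
r2 m[D→φ3] = [25992, 5544, 20520]
r2 m[D→φ4] = [6498, 5544, 12825]
r2 m[D→φ5] = [5776, 3168, 11400]
r2 m[G→φ0] = [8, 7, 6]
r2 m[G→φ2] = [20, 11, 12]
r2 m[N→φ1] = [1, 1, 1]
r3 m[φ0→D] = [138, 62, 109]
r3 m[φ0→G] = [86736, 41864, 48160]
r3 m[φ1→D] = [19, 22, 19]
r3 m[φ1→N] = [74160, 55440, 47160]
r3 m[φ2→G] = [8, 7, 6]
r3 m[φ3→D] = [2, 4, 5]
r3 m[φ4→D] = [8, 4, 8]
r3 m[φ5→D] = [9, 7, 9]
r3 m[D→φ0] = [2736, 2464, 6840]
r3 m[D→φ1] = [2736, 1008, 5400]
r3 m[D→φ3] = [25992, 5544, 20520]
r3 m[D→φ4] = [6498, 5544, 12825]
r3 m[D→φ5] = [5776, 3168, 11400]
r3 m[G→φ0] = [8, 7, 6]
r3 m[G→φ2] = [20, 11, 12]
r3 m[N→φ1] = [1, 1, 1]
r4 m[φ0→D] = [138, 62, 109]
r4 m[φ0→G] = [86736, 41864, 48160]
r4 m[φ1→D] = [19, 22, 19]
r4 m[φ1→N] = [74160, 55440, 47160]
r4 m[φ2→G] = [8, 7, 6]
r4 m[φ3→D] = [2, 4, 5]
r4 m[φ4→D] = [8, 4, 8]
r4 m[φ5→D] = [9, 7, 9]
r4 m[D→φ0] = [2736, 2464, 6840]
r4 m[D→φ1] = [19872, 6944, 39240]
r4 m[D→φ3] = [188784, 38192, 149112]
r4 m[D→φ4] = [47196, 38192, 93195]
r4 m[D→φ5] = [41952, 21824, 82840]
r4 m[G→φ0] = [8, 7, 6]
r4 m[G→φ2] = [86736, 41864, 48160]
r4 m[N→φ1] = [1, 1, 1]
r5 m[φ0→D] = [138, 62, 109]
r5 m[φ0→G] = [86736, 41864, 48160]
r5 m[φ1→D] = [19, 22, 19]
r5 m[φ1→N] = [535392, 401312, 339192]
r5 m[φ2→G] = [8, 7, 6]
r5 m[φ3→D] = [2, 4, 5]
r5 m[φ4→D] = [8, 4, 8]
r5 m[φ5→D] = [9, 7, 9]
r5 m[D→φ0] = [2736, 2464, 6840]
r5 m[D→φ1] = [19872, 6944, 39240]
r5 m[D→φ3] = [188784, 38192, 149112]
r5 m[D→φ4] = [47196, 38192, 93195]
r5 m[D→φ5] = [41952, 21824, 82840]
r5 m[G→φ0] = [8, 7, 6]
r5 m[G→φ2] = [86736, 41864, 48160]
r5 m[N→φ1] = [1, 1, 1]
r6 m[φ0→D] = [138, 62, 109]
r6 m[φ0→G] = [86736, 41864, 48160]
r6 m[φ1→D] = [19, 22, 19]
r6 m[φ1→N] = [535392, 401312, 339192]
r6 m[φ2→G] = [8, 7, 6]
r6 m[φ3→D] = [2, 4, 5]
r6 m[φ4→D] = [8, 4, 8]
r6 m[φ5→D] = [9, 7, 9]
r6 m[D→φ0] = [2736, 2464, 6840]
r6 m[D→φ1] = [19872, 6944, 39240]
r6 m[D→φ3] = [188784, 38192, 149112]
r6 m[D→φ4] = [47196, 38192, 93195]
r6 m[D→φ5] = [41952, 21824, 82840]
r6 m[G→φ0] = [8, 7, 6]
r6 m[G→φ2] = [86736, 41864, 48160]
r6 m[N→φ1] = [1, 1, 1]
fixed point reached at round 6
b[N] = ⊗ incoming = [535392, 401312, 339192]

b[N] = [535392, 401312, 339192]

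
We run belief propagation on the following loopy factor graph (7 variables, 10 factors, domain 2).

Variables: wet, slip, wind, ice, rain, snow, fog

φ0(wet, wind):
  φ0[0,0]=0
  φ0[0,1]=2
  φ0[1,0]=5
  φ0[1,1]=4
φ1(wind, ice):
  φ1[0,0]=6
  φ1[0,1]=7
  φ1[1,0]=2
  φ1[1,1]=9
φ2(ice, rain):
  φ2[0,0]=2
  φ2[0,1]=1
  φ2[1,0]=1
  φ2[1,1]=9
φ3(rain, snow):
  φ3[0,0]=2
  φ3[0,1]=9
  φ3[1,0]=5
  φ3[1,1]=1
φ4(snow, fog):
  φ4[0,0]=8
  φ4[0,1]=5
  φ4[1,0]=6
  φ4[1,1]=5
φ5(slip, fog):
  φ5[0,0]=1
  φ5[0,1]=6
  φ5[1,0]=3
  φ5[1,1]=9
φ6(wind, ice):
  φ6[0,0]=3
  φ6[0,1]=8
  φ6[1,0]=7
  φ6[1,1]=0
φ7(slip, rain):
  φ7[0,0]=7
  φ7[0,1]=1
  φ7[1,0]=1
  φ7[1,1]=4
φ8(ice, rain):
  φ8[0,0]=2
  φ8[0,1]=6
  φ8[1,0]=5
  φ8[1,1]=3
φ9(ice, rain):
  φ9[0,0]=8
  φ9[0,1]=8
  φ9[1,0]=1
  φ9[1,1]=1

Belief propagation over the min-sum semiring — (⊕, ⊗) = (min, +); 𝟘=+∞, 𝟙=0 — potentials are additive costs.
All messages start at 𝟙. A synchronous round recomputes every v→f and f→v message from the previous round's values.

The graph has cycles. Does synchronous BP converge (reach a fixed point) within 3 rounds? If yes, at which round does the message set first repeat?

init: all messages = 𝟙 over 2 values
r1 m[φ0→wet] = [0, 4]
r1 m[φ0→wind] = [0, 2]
r1 m[φ1→wind] = [6, 2]
r1 m[φ1→ice] = [2, 7]
r1 m[φ2→ice] = [1, 1]
r1 m[φ2→rain] = [1, 1]
r1 m[φ3→rain] = [2, 1]
r1 m[φ3→snow] = [2, 1]
r1 m[φ4→snow] = [5, 5]
r1 m[φ4→fog] = [6, 5]
r1 m[φ5→slip] = [1, 3]
r1 m[φ5→fog] = [1, 6]
r1 m[φ6→wind] = [3, 0]
r1 m[φ6→ice] = [3, 0]
r1 m[φ7→slip] = [1, 1]
r1 m[φ7→rain] = [1, 1]
r1 m[φ8→ice] = [2, 3]
r1 m[φ8→rain] = [2, 3]
r1 m[φ9→ice] = [8, 1]
r1 m[φ9→rain] = [1, 1]
r1 m[wet→φ0] = [0, 0]
r1 m[slip→φ5] = [0, 0]
r1 m[slip→φ7] = [0, 0]
r1 m[wind→φ0] = [0, 0]
r1 m[wind→φ1] = [0, 0]
r1 m[wind→φ6] = [0, 0]
r1 m[ice→φ1] = [0, 0]
r1 m[ice→φ2] = [0, 0]
r1 m[ice→φ6] = [0, 0]
r1 m[ice→φ8] = [0, 0]
r1 m[ice→φ9] = [0, 0]
r1 m[rain→φ2] = [0, 0]
r1 m[rain→φ3] = [0, 0]
r1 m[rain→φ7] = [0, 0]
r1 m[rain→φ8] = [0, 0]
r1 m[rain→φ9] = [0, 0]
r1 m[snow→φ3] = [0, 0]
r1 m[snow→φ4] = [0, 0]
r1 m[fog→φ4] = [0, 0]
r1 m[fog→φ5] = [0, 0]
r2 m[φ0→wet] = [0, 4]
r2 m[φ0→wind] = [0, 2]
r2 m[φ1→wind] = [6, 2]
r2 m[φ1→ice] = [2, 7]
r2 m[φ2→ice] = [1, 1]
r2 m[φ2→rain] = [1, 1]
r2 m[φ3→rain] = [2, 1]
r2 m[φ3→snow] = [2, 1]
r2 m[φ4→snow] = [5, 5]
r2 m[φ4→fog] = [6, 5]
r2 m[φ5→slip] = [1, 3]
r2 m[φ5→fog] = [1, 6]
r2 m[φ6→wind] = [3, 0]
r2 m[φ6→ice] = [3, 0]
r2 m[φ7→slip] = [1, 1]
r2 m[φ7→rain] = [1, 1]
r2 m[φ8→ice] = [2, 3]
r2 m[φ8→rain] = [2, 3]
r2 m[φ9→ice] = [8, 1]
r2 m[φ9→rain] = [1, 1]
r2 m[wet→φ0] = [0, 0]
r2 m[slip→φ5] = [1, 1]
r2 m[slip→φ7] = [1, 3]
r2 m[wind→φ0] = [9, 2]
r2 m[wind→φ1] = [3, 2]
r2 m[wind→φ6] = [6, 4]
r2 m[ice→φ1] = [14, 5]
r2 m[ice→φ2] = [15, 11]
r2 m[ice→φ6] = [13, 12]
r2 m[ice→φ8] = [14, 9]
r2 m[ice→φ9] = [8, 11]
r2 m[rain→φ2] = [6, 6]
r2 m[rain→φ3] = [5, 6]
r2 m[rain→φ7] = [6, 6]
r2 m[rain→φ8] = [5, 4]
r2 m[rain→φ9] = [6, 6]
r2 m[snow→φ3] = [5, 5]
r2 m[snow→φ4] = [2, 1]
r2 m[fog→φ4] = [1, 6]
r2 m[fog→φ5] = [6, 5]
r3 m[φ0→wet] = [4, 6]
r3 m[φ0→wind] = [0, 2]
r3 m[φ1→wind] = [12, 14]
r3 m[φ1→ice] = [4, 10]
r3 m[φ2→ice] = [7, 7]
r3 m[φ2→rain] = [12, 16]
r3 m[φ3→rain] = [7, 6]
r3 m[φ3→snow] = [7, 7]
r3 m[φ4→snow] = [9, 7]
r3 m[φ4→fog] = [7, 6]
r3 m[φ5→slip] = [7, 9]
r3 m[φ5→fog] = [2, 7]
r3 m[φ6→wind] = [16, 12]
r3 m[φ6→ice] = [9, 4]
r3 m[φ7→slip] = [7, 7]
r3 m[φ7→rain] = [4, 2]
r3 m[φ8→ice] = [7, 7]
r3 m[φ8→rain] = [14, 12]
r3 m[φ9→ice] = [14, 7]
r3 m[φ9→rain] = [12, 12]
r3 m[wet→φ0] = [0, 0]
r3 m[slip→φ5] = [1, 1]
r3 m[slip→φ7] = [1, 3]
r3 m[wind→φ0] = [9, 2]
r3 m[wind→φ1] = [3, 2]
r3 m[wind→φ6] = [6, 4]
r3 m[ice→φ1] = [14, 5]
r3 m[ice→φ2] = [15, 11]
r3 m[ice→φ6] = [13, 12]
r3 m[ice→φ8] = [14, 9]
r3 m[ice→φ9] = [8, 11]
r3 m[rain→φ2] = [6, 6]
r3 m[rain→φ3] = [5, 6]
r3 m[rain→φ7] = [6, 6]
r3 m[rain→φ8] = [5, 4]
r3 m[rain→φ9] = [6, 6]
r3 m[snow→φ3] = [5, 5]
r3 m[snow→φ4] = [2, 1]
r3 m[fog→φ4] = [1, 6]
r3 m[fog→φ5] = [6, 5]
no fixed point within 3 rounds

NOT CONVERGED within 3 rounds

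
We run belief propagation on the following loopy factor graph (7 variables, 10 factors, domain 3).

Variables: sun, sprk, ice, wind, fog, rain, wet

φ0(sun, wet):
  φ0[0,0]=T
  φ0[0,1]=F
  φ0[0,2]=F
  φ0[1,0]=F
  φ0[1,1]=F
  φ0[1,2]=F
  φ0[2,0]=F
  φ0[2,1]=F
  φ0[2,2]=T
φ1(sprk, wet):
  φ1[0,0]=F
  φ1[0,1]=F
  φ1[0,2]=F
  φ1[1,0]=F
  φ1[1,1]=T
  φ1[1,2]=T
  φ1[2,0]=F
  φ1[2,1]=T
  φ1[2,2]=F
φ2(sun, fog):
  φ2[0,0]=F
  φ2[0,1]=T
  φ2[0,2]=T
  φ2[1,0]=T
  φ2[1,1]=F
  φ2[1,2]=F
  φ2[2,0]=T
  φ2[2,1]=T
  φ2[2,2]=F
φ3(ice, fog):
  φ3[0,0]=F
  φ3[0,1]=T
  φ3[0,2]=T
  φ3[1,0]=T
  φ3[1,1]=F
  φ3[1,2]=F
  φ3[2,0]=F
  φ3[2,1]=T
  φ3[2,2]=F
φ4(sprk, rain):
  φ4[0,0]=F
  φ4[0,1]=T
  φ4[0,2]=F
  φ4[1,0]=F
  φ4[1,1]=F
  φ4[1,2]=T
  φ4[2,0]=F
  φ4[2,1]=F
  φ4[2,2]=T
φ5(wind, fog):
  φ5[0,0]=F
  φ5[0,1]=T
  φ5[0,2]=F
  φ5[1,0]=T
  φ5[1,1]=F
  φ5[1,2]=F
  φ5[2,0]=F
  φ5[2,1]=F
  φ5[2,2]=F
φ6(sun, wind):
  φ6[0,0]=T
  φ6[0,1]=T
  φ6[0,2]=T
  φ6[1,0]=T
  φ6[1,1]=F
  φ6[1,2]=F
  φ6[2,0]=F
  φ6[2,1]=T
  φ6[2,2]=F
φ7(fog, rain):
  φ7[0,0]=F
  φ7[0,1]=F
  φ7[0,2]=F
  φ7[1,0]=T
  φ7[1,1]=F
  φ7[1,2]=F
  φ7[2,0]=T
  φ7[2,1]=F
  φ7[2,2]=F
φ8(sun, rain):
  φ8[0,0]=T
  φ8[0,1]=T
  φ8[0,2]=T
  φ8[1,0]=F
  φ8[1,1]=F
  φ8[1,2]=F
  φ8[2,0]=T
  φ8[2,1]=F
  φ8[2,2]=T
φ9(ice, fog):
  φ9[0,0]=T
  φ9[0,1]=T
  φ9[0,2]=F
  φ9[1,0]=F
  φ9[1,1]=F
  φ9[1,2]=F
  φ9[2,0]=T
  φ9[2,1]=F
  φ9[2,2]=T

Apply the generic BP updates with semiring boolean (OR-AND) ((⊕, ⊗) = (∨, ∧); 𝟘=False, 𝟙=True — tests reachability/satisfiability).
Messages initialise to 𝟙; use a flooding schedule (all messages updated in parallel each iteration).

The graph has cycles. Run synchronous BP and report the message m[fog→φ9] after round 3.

message @ round 3 = [F, T, F]

init: all messages = 𝟙 over 3 values
r1 m[φ0→sun] = [T, F, T]
r1 m[φ0→wet] = [T, F, T]
r1 m[φ1→sprk] = [F, T, T]
r1 m[φ1→wet] = [F, T, T]
r1 m[φ2→sun] = [T, T, T]
r1 m[φ2→fog] = [T, T, T]
r1 m[φ3→ice] = [T, T, T]
r1 m[φ3→fog] = [T, T, T]
r1 m[φ4→sprk] = [T, T, T]
r1 m[φ4→rain] = [F, T, T]
r1 m[φ5→wind] = [T, T, F]
r1 m[φ5→fog] = [T, T, F]
r1 m[φ6→sun] = [T, T, T]
r1 m[φ6→wind] = [T, T, T]
r1 m[φ7→fog] = [F, T, T]
r1 m[φ7→rain] = [T, F, F]
r1 m[φ8→sun] = [T, F, T]
r1 m[φ8→rain] = [T, T, T]
r1 m[φ9→ice] = [T, F, T]
r1 m[φ9→fog] = [T, T, T]
r1 m[sun→φ0] = [T, T, T]
r1 m[sun→φ2] = [T, T, T]
r1 m[sun→φ6] = [T, T, T]
r1 m[sun→φ8] = [T, T, T]
r1 m[sprk→φ1] = [T, T, T]
r1 m[sprk→φ4] = [T, T, T]
r1 m[ice→φ3] = [T, T, T]
r1 m[ice→φ9] = [T, T, T]
r1 m[wind→φ5] = [T, T, T]
r1 m[wind→φ6] = [T, T, T]
r1 m[fog→φ2] = [T, T, T]
r1 m[fog→φ3] = [T, T, T]
r1 m[fog→φ5] = [T, T, T]
r1 m[fog→φ7] = [T, T, T]
r1 m[fog→φ9] = [T, T, T]
r1 m[rain→φ4] = [T, T, T]
r1 m[rain→φ7] = [T, T, T]
r1 m[rain→φ8] = [T, T, T]
r1 m[wet→φ0] = [T, T, T]
r1 m[wet→φ1] = [T, T, T]
r2 m[φ0→sun] = [T, F, T]
r2 m[φ0→wet] = [T, F, T]
r2 m[φ1→sprk] = [F, T, T]
r2 m[φ1→wet] = [F, T, T]
r2 m[φ2→sun] = [T, T, T]
r2 m[φ2→fog] = [T, T, T]
r2 m[φ3→ice] = [T, T, T]
r2 m[φ3→fog] = [T, T, T]
r2 m[φ4→sprk] = [T, T, T]
r2 m[φ4→rain] = [F, T, T]
r2 m[φ5→wind] = [T, T, F]
r2 m[φ5→fog] = [T, T, F]
r2 m[φ6→sun] = [T, T, T]
r2 m[φ6→wind] = [T, T, T]
r2 m[φ7→fog] = [F, T, T]
r2 m[φ7→rain] = [T, F, F]
r2 m[φ8→sun] = [T, F, T]
r2 m[φ8→rain] = [T, T, T]
r2 m[φ9→ice] = [T, F, T]
r2 m[φ9→fog] = [T, T, T]
r2 m[sun→φ0] = [T, F, T]
r2 m[sun→φ2] = [T, F, T]
r2 m[sun→φ6] = [T, F, T]
r2 m[sun→φ8] = [T, F, T]
r2 m[sprk→φ1] = [T, T, T]
r2 m[sprk→φ4] = [F, T, T]
r2 m[ice→φ3] = [T, F, T]
r2 m[ice→φ9] = [T, T, T]
r2 m[wind→φ5] = [T, T, T]
r2 m[wind→φ6] = [T, T, F]
r2 m[fog→φ2] = [F, T, F]
r2 m[fog→φ3] = [F, T, F]
r2 m[fog→φ5] = [F, T, T]
r2 m[fog→φ7] = [T, T, F]
r2 m[fog→φ9] = [F, T, F]
r2 m[rain→φ4] = [T, F, F]
r2 m[rain→φ7] = [F, T, T]
r2 m[rain→φ8] = [F, F, F]
r2 m[wet→φ0] = [F, T, T]
r2 m[wet→φ1] = [T, F, T]
r3 m[φ0→sun] = [F, F, T]
r3 m[φ0→wet] = [T, F, T]
r3 m[φ1→sprk] = [F, T, F]
r3 m[φ1→wet] = [F, T, T]
r3 m[φ2→sun] = [T, F, T]
r3 m[φ2→fog] = [T, T, T]
r3 m[φ3→ice] = [T, F, T]
r3 m[φ3→fog] = [F, T, T]
r3 m[φ4→sprk] = [F, F, F]
r3 m[φ4→rain] = [F, F, T]
r3 m[φ5→wind] = [T, F, F]
r3 m[φ5→fog] = [T, T, F]
r3 m[φ6→sun] = [T, T, T]
r3 m[φ6→wind] = [T, T, T]
r3 m[φ7→fog] = [F, F, F]
r3 m[φ7→rain] = [T, F, F]
r3 m[φ8→sun] = [F, F, F]
r3 m[φ8→rain] = [T, T, T]
r3 m[φ9→ice] = [T, F, F]
r3 m[φ9→fog] = [T, T, T]
r3 m[sun→φ0] = [T, F, T]
r3 m[sun→φ2] = [T, F, T]
r3 m[sun→φ6] = [T, F, T]
r3 m[sun→φ8] = [T, F, T]
r3 m[sprk→φ1] = [T, T, T]
r3 m[sprk→φ4] = [F, T, T]
r3 m[ice→φ3] = [T, F, T]
r3 m[ice→φ9] = [T, T, T]
r3 m[wind→φ5] = [T, T, T]
r3 m[wind→φ6] = [T, T, F]
r3 m[fog→φ2] = [F, T, F]
r3 m[fog→φ3] = [F, T, F]
r3 m[fog→φ5] = [F, T, T]
r3 m[fog→φ7] = [T, T, F]
r3 m[fog→φ9] = [F, T, F]
r3 m[rain→φ4] = [T, F, F]
r3 m[rain→φ7] = [F, T, T]
r3 m[rain→φ8] = [F, F, F]
r3 m[wet→φ0] = [F, T, T]
r3 m[wet→φ1] = [T, F, T]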